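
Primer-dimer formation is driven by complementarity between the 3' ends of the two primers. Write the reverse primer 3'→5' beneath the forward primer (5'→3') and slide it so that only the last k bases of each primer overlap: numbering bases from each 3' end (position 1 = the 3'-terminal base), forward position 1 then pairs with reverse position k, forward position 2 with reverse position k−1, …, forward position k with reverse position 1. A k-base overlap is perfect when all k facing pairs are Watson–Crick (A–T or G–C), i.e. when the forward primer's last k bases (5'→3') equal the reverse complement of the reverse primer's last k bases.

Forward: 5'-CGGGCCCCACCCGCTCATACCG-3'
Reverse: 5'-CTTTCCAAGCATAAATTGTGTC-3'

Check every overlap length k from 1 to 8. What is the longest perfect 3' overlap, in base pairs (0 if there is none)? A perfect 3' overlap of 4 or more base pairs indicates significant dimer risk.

Last 8 bases (5'→3') — forward …TCATACCG, reverse …ATTGTGTC.
Reverse complement of the reverse primer's last 8 bases: GACACAAT; its first k bases are the reverse complement of the reverse primer's last k bases, so a perfect k-base overlap needs the forward primer's last k bases to equal them.
Comparing (forward last k vs required): k=1: G vs G ✓; k=2: CG vs GA ✗; k=3: CCG vs GAC ✗; k=4: ACCG vs GACA ✗; k=5: TACCG vs GACAC ✗; k=6: ATACCG vs GACACA ✗; k=7: CATACCG vs GACACAA ✗; k=8: TCATACCG vs GACACAAT ✗.
Only k = 1 is perfect, so the longest perfect 3' overlap is 1.

Longest perfect overlap: 1 complementary base pair; below the dimer-risk threshold (threshold 4).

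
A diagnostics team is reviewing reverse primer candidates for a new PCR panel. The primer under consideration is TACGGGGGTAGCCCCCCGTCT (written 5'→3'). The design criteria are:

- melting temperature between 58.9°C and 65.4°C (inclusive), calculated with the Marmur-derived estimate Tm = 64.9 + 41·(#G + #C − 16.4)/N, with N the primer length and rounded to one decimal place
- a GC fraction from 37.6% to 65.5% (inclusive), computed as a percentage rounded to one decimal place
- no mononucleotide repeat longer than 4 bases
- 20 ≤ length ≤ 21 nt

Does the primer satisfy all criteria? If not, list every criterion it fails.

Base counts: A=2, T=4, G=7, C=8 (length 21).
Tm: Tm = 64.9 + 41·(15 − 16.4)/21 = 62.2°C ✓
GC content: GC 15/21 = 71.4%, outside 37.6–65.5% ✗
homopolymer run: longest run = 6, exceeds 4 ✗
length: length 21 ✓

Fails: GC content, homopolymer run.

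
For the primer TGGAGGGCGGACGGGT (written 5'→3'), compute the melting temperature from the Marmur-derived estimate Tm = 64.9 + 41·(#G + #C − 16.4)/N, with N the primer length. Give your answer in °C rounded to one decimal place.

53.6°C

Base counts: A=2, T=2, G=10, C=2; G+C = 12, N = 16.
Tm = 64.9 + 41·(12 − 16.4)/16 = 64.9 + -180.40/16 = 53.6°C.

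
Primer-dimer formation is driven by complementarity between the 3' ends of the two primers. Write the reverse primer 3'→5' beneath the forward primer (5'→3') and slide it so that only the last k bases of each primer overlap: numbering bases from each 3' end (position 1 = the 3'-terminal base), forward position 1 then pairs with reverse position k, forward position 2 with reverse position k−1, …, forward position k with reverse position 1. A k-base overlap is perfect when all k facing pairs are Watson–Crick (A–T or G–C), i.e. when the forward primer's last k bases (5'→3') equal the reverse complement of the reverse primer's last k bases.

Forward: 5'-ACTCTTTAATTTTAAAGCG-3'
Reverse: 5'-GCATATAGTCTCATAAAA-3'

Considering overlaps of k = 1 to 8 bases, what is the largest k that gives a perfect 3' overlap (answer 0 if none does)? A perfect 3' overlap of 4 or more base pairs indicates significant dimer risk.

Last 8 bases (5'→3') — forward …TTAAAGCG, reverse …TCATAAAA.
Reverse complement of the reverse primer's last 8 bases: TTTTATGA; its first k bases are the reverse complement of the reverse primer's last k bases, so a perfect k-base overlap needs the forward primer's last k bases to equal them.
Comparing (forward last k vs required): k=1: G vs T ✗; k=2: CG vs TT ✗; k=3: GCG vs TTT ✗; k=4: AGCG vs TTTT ✗; k=5: AAGCG vs TTTTA ✗; k=6: AAAGCG vs TTTTAT ✗; k=7: TAAAGCG vs TTTTATG ✗; k=8: TTAAAGCG vs TTTTATGA ✗.
No overlap length from 1 to 8 is perfect, so the longest perfect 3' overlap is 0.

Longest perfect overlap: 0 complementary base pairs; below the dimer-risk threshold (threshold 4).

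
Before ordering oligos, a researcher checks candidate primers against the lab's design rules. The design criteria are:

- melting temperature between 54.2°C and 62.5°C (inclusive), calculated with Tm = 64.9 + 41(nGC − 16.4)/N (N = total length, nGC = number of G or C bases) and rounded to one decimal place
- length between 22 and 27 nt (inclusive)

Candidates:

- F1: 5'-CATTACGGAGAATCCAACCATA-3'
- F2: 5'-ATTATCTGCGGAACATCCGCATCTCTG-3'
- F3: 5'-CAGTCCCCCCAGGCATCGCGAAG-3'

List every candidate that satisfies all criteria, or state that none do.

F2 only.

F1 (22 nt, A=9 T=4 G=3 C=6): Tm = 64.9 + 41·(9 − 16.4)/22 = 51.1°C, outside 54.2–62.5°C ✗; length 22 ✓ — fails.
F2 (27 nt, A=6 T=8 G=5 C=8): Tm = 64.9 + 41·(13 − 16.4)/27 = 59.7°C ✓; length 27 ✓ — passes.
F3 (23 nt, A=5 T=2 G=6 C=10): Tm = 64.9 + 41·(16 − 16.4)/23 = 64.2°C, outside 54.2–62.5°C ✗; length 23 ✓ — fails.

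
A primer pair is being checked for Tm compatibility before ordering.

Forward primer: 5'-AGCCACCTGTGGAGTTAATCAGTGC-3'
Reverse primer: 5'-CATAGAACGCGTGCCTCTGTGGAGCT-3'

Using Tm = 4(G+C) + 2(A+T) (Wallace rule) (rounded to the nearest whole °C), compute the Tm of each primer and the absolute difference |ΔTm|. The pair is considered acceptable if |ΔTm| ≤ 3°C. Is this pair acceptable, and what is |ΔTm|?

|ΔTm| = 6°C; the pair is not acceptable.

Forward: A=6 T=6 G=7 C=6 → Tm = 2·12 + 4·13 = 76°C.
Reverse: A=5 T=6 G=8 C=7 → Tm = 2·11 + 4·15 = 82°C.
|ΔTm| = |76 − 82| = 6°C, > 3°C.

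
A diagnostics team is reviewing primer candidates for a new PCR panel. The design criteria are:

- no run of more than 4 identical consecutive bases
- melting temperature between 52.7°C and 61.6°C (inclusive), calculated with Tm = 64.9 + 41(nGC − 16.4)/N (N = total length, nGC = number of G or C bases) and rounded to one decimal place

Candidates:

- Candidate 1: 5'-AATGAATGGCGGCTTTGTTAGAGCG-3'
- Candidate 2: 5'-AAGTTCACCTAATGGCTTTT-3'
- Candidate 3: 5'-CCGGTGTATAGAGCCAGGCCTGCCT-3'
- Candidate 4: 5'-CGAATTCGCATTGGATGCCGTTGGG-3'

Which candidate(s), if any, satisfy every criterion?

Candidate 1 and Candidate 4.

Candidate 1 (25 nt, A=6 T=7 G=9 C=3): longest run = 3 ✓; Tm = 64.9 + 41·(12 − 16.4)/25 = 57.7°C ✓ — passes.
Candidate 2 (20 nt, A=5 T=8 G=3 C=4): longest run = 4 ✓; Tm = 64.9 + 41·(7 − 16.4)/20 = 45.6°C, outside 52.7–61.6°C ✗ — fails.
Candidate 3 (25 nt, A=4 T=5 G=8 C=8): longest run = 2 ✓; Tm = 64.9 + 41·(16 − 16.4)/25 = 64.2°C, outside 52.7–61.6°C ✗ — fails.
Candidate 4 (25 nt, A=4 T=7 G=9 C=5): longest run = 3 ✓; Tm = 64.9 + 41·(14 − 16.4)/25 = 61.0°C ✓ — passes.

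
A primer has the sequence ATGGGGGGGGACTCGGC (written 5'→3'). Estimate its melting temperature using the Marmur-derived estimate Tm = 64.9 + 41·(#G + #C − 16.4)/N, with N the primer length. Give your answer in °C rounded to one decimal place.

56.7°C

Base counts: A=2, T=2, G=10, C=3; G+C = 13, N = 17.
Tm = 64.9 + 41·(13 − 16.4)/17 = 64.9 + -139.40/17 = 56.7°C.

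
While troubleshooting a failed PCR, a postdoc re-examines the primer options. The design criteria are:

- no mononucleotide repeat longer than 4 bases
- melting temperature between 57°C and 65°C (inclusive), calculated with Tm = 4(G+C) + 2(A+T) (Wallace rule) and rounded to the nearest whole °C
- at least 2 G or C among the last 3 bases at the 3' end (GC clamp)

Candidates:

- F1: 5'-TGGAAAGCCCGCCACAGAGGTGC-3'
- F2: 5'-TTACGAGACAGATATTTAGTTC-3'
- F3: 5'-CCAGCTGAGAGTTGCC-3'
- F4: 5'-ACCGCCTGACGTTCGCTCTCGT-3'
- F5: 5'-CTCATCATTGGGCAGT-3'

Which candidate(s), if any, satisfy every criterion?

F1 (23 nt, A=6 T=2 G=8 C=7): longest run = 3 ✓; Tm = 2·8 + 4·15 = 76°C, outside 57–65°C ✗; 3' end TGC has 2 G/C ✓ — fails.
F2 (22 nt, A=7 T=8 G=4 C=3): longest run = 3 ✓; Tm = 2·15 + 4·7 = 58°C ✓; 3' end TTC has 1 G/C, need ≥2 ✗ — fails.
F3 (16 nt, A=3 T=3 G=5 C=5): longest run = 2 ✓; Tm = 2·6 + 4·10 = 52°C, outside 57–65°C ✗; 3' end GCC has 3 G/C ✓ — fails.
F4 (22 nt, A=2 T=6 G=5 C=9): longest run = 2 ✓; Tm = 2·8 + 4·14 = 72°C, outside 57–65°C ✗; 3' end CGT has 2 G/C ✓ — fails.
F5 (16 nt, A=3 T=5 G=4 C=4): longest run = 3 ✓; Tm = 2·8 + 4·8 = 48°C, outside 57–65°C ✗; 3' end AGT has 1 G/C, need ≥2 ✗ — fails.

None of the candidates satisfy all criteria.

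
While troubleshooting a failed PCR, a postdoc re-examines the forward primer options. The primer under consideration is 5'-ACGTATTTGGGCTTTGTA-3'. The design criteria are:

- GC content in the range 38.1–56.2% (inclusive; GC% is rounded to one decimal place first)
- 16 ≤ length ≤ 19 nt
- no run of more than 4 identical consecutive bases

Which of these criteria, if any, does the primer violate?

Base counts: A=3, T=8, G=5, C=2 (length 18).
GC content: GC 7/18 = 38.9% ✓
length: length 18 ✓
homopolymer run: longest run = 3 ✓

Meets all criteria.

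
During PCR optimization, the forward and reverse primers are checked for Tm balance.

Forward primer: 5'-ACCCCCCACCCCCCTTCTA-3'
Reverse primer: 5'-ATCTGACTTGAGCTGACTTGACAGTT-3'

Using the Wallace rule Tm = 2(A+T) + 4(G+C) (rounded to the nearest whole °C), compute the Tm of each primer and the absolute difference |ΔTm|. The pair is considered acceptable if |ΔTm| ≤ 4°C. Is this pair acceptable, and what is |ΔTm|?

|ΔTm| = 10°C; the pair is not acceptable.

Forward: A=3 T=3 G=0 C=13 → Tm = 2·6 + 4·13 = 64°C.
Reverse: A=6 T=9 G=6 C=5 → Tm = 2·15 + 4·11 = 74°C.
|ΔTm| = |64 − 74| = 10°C, > 4°C.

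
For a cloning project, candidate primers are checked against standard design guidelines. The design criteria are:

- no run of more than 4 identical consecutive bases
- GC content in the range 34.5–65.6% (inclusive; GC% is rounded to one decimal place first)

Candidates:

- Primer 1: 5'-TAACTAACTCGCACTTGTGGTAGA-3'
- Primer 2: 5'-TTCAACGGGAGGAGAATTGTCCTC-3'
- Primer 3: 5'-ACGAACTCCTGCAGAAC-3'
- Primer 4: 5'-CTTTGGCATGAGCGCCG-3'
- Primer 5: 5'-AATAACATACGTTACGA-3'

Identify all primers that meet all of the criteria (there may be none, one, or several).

Primer 1, Primer 2, Primer 3 and Primer 4.

Primer 1 (24 nt, A=7 T=7 G=5 C=5): longest run = 2 ✓; GC 10/24 = 41.7% ✓ — passes.
Primer 2 (24 nt, A=6 T=6 G=7 C=5): longest run = 3 ✓; GC 12/24 = 50.0% ✓ — passes.
Primer 3 (17 nt, A=6 T=2 G=3 C=6): longest run = 2 ✓; GC 9/17 = 52.9% ✓ — passes.
Primer 4 (17 nt, A=2 T=4 G=6 C=5): longest run = 3 ✓; GC 11/17 = 64.7% ✓ — passes.
Primer 5 (17 nt, A=8 T=4 G=2 C=3): longest run = 2 ✓; GC 5/17 = 29.4%, outside 34.5–65.6% ✗ — fails.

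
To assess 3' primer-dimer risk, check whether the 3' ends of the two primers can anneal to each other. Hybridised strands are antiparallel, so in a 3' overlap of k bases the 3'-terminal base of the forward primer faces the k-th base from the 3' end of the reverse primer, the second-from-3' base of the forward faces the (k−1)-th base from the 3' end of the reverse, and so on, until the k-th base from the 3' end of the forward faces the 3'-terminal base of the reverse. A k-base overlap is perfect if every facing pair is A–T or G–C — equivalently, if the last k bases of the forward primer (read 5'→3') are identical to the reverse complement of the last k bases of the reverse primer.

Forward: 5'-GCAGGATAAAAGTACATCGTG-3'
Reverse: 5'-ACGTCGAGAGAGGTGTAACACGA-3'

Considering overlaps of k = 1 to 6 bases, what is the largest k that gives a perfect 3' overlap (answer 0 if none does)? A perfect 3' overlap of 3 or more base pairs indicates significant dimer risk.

Longest perfect overlap: 5 complementary base pairs; significant dimer risk (threshold 3).

Last 6 bases (5'→3') — forward …ATCGTG, reverse …ACACGA.
Reverse complement of the reverse primer's last 6 bases: TCGTGT; its first k bases are the reverse complement of the reverse primer's last k bases, so a perfect k-base overlap needs the forward primer's last k bases to equal them.
Comparing (forward last k vs required): k=1: G vs T ✗; k=2: TG vs TC ✗; k=3: GTG vs TCG ✗; k=4: CGTG vs TCGT ✗; k=5: TCGTG vs TCGTG ✓; k=6: ATCGTG vs TCGTGT ✗.
Only k = 5 is perfect, so the longest perfect 3' overlap is 5.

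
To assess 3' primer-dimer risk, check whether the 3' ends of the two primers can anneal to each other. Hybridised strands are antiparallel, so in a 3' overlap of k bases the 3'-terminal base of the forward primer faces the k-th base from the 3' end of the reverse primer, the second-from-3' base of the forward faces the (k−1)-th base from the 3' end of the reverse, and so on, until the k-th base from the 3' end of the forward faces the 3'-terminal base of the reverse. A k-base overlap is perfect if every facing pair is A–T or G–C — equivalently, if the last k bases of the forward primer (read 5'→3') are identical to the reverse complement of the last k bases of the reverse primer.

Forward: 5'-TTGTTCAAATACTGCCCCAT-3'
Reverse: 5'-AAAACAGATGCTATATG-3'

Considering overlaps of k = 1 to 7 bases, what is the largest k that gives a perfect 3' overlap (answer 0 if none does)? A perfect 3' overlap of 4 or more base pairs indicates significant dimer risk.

Last 7 bases (5'→3') — forward …GCCCCAT, reverse …CTATATG.
Reverse complement of the reverse primer's last 7 bases: CATATAG; its first k bases are the reverse complement of the reverse primer's last k bases, so a perfect k-base overlap needs the forward primer's last k bases to equal them.
Comparing (forward last k vs required): k=1: T vs C ✗; k=2: AT vs CA ✗; k=3: CAT vs CAT ✓; k=4: CCAT vs CATA ✗; k=5: CCCAT vs CATAT ✗; k=6: CCCCAT vs CATATA ✗; k=7: GCCCCAT vs CATATAG ✗.
Only k = 3 is perfect, so the longest perfect 3' overlap is 3.

Longest perfect overlap: 3 complementary base pairs; below the dimer-risk threshold (threshold 4).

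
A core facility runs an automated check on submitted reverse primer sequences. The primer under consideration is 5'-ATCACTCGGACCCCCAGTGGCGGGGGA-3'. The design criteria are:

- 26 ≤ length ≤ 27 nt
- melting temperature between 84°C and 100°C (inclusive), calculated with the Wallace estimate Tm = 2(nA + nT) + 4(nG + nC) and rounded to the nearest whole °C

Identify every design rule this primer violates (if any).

Meets all criteria.

Base counts: A=5, T=3, G=10, C=9 (length 27).
length: length 27 ✓
Tm: Tm = 2·8 + 4·19 = 92°C ✓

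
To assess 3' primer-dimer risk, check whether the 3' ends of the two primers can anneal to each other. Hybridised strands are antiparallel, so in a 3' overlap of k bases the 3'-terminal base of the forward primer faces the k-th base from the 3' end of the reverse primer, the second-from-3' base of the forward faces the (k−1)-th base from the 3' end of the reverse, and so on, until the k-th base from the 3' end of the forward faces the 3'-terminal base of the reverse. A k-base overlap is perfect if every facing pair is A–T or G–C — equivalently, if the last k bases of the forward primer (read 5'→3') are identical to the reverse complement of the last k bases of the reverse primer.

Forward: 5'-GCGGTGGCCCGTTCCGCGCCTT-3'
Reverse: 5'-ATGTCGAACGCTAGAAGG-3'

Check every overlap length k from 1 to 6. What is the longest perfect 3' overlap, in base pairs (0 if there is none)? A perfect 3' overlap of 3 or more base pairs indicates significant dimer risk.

Last 6 bases (5'→3') — forward …CGCCTT, reverse …AGAAGG.
Reverse complement of the reverse primer's last 6 bases: CCTTCT; its first k bases are the reverse complement of the reverse primer's last k bases, so a perfect k-base overlap needs the forward primer's last k bases to equal them.
Comparing (forward last k vs required): k=1: T vs C ✗; k=2: TT vs CC ✗; k=3: CTT vs CCT ✗; k=4: CCTT vs CCTT ✓; k=5: GCCTT vs CCTTC ✗; k=6: CGCCTT vs CCTTCT ✗.
Only k = 4 is perfect, so the longest perfect 3' overlap is 4.

Longest perfect overlap: 4 complementary base pairs; significant dimer risk (threshold 3).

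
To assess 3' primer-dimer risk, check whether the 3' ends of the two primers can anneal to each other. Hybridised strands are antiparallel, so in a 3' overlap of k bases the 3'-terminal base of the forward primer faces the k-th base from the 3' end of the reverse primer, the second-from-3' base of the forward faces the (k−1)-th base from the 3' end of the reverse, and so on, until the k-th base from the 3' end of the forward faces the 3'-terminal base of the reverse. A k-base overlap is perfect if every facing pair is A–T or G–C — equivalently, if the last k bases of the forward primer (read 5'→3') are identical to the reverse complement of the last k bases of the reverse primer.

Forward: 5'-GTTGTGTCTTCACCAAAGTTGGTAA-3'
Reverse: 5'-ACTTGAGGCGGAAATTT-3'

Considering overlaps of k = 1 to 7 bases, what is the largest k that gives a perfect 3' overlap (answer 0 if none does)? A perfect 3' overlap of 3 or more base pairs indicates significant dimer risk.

Last 7 bases (5'→3') — forward …TTGGTAA, reverse …GAAATTT.
Reverse complement of the reverse primer's last 7 bases: AAATTTC; its first k bases are the reverse complement of the reverse primer's last k bases, so a perfect k-base overlap needs the forward primer's last k bases to equal them.
Comparing (forward last k vs required): k=1: A vs A ✓; k=2: AA vs AA ✓; k=3: TAA vs AAA ✗; k=4: GTAA vs AAAT ✗; k=5: GGTAA vs AAATT ✗; k=6: TGGTAA vs AAATTT ✗; k=7: TTGGTAA vs AAATTTC ✗.
Perfect overlaps at k = 1, 2; the largest is 2.

Longest perfect overlap: 2 complementary base pairs; below the dimer-risk threshold (threshold 3).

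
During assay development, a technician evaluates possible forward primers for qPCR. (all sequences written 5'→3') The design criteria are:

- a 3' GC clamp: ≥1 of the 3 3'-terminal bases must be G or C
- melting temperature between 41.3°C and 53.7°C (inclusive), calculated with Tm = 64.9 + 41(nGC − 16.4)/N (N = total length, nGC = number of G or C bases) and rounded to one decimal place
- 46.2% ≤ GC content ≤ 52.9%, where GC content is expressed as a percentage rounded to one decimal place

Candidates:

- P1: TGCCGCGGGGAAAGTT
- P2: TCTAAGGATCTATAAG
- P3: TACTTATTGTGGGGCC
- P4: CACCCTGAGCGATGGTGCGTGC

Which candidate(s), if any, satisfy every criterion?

P3 only.

P1 (16 nt, A=3 T=3 G=7 C=3): 3' end GTT has 1 G/C ✓; Tm = 64.9 + 41·(10 − 16.4)/16 = 48.5°C ✓; GC 10/16 = 62.5%, outside 46.2–52.9% ✗ — fails.
P2 (16 nt, A=6 T=5 G=3 C=2): 3' end AAG has 1 G/C ✓; Tm = 64.9 + 41·(5 − 16.4)/16 = 35.7°C, outside 41.3–53.7°C ✗; GC 5/16 = 31.3%, outside 46.2–52.9% ✗ — fails.
P3 (16 nt, A=2 T=6 G=5 C=3): 3' end GCC has 3 G/C ✓; Tm = 64.9 + 41·(8 − 16.4)/16 = 43.4°C ✓; GC 8/16 = 50.0% ✓ — passes.
P4 (22 nt, A=3 T=4 G=8 C=7): 3' end TGC has 2 G/C ✓; Tm = 64.9 + 41·(15 − 16.4)/22 = 62.3°C, outside 41.3–53.7°C ✗; GC 15/22 = 68.2%, outside 46.2–52.9% ✗ — fails.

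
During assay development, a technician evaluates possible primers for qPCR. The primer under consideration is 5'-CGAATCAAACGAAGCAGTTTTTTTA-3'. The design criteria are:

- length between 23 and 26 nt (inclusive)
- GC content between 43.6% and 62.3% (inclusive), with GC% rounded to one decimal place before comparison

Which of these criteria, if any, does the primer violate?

Base counts: A=9, T=8, G=4, C=4 (length 25).
length: length 25 ✓
GC content: GC 8/25 = 32.0%, outside 43.6–62.3% ✗

Fails: GC content.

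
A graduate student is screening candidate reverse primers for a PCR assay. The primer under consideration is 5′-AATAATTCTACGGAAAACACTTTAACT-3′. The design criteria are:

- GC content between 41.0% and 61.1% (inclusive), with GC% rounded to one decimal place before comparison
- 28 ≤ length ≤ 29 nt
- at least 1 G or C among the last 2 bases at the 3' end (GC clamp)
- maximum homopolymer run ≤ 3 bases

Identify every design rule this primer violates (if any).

Fails: GC content, length, homopolymer run.

Base counts: A=12, T=8, G=2, C=5 (length 27).
GC content: GC 7/27 = 25.9%, outside 41.0–61.1% ✗
length: length 27, outside 28–29 ✗
GC clamp: 3' end CT has 1 G/C ✓
homopolymer run: longest run = 4, exceeds 3 ✗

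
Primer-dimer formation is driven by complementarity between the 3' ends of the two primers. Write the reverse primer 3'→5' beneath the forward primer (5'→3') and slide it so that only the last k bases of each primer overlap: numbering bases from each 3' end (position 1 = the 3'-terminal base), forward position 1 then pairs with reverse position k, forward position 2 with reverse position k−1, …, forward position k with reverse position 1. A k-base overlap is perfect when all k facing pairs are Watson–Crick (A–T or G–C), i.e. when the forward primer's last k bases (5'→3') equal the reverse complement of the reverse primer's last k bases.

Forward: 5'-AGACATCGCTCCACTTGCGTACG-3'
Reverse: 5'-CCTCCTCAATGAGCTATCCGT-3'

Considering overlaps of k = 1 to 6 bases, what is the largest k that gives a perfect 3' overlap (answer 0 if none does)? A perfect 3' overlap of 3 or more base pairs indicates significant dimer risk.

Longest perfect overlap: 3 complementary base pairs; significant dimer risk (threshold 3).

Last 6 bases (5'→3') — forward …CGTACG, reverse …ATCCGT.
Reverse complement of the reverse primer's last 6 bases: ACGGAT; its first k bases are the reverse complement of the reverse primer's last k bases, so a perfect k-base overlap needs the forward primer's last k bases to equal them.
Comparing (forward last k vs required): k=1: G vs A ✗; k=2: CG vs AC ✗; k=3: ACG vs ACG ✓; k=4: TACG vs ACGG ✗; k=5: GTACG vs ACGGA ✗; k=6: CGTACG vs ACGGAT ✗.
Only k = 3 is perfect, so the longest perfect 3' overlap is 3.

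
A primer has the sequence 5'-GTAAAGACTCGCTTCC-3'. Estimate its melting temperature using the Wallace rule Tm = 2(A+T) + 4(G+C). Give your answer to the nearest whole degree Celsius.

48°C

Base counts: A=4, T=4, G=3, C=5 (length 16).
Tm = 2·(4+4) + 4·(3+5) = 2·8 + 4·8 = 16 + 32 = 48°C.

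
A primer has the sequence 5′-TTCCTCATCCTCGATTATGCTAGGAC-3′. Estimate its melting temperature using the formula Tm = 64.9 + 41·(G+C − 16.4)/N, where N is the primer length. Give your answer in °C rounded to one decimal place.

58.0°C

Base counts: A=5, T=9, G=4, C=8; G+C = 12, N = 26.
Tm = 64.9 + 41·(12 − 16.4)/26 = 64.9 + -180.40/26 = 58.0°C.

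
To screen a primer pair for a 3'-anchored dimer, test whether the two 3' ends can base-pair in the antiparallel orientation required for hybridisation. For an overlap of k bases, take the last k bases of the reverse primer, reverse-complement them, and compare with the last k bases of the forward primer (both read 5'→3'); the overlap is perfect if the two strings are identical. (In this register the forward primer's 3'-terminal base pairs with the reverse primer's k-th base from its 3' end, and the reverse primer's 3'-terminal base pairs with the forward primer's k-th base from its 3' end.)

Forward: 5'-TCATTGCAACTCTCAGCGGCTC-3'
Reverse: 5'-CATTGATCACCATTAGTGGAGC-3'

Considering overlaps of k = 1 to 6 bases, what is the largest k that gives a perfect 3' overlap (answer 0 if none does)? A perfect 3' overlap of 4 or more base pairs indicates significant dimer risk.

Last 6 bases (5'→3') — forward …CGGCTC, reverse …TGGAGC.
Reverse complement of the reverse primer's last 6 bases: GCTCCA; its first k bases are the reverse complement of the reverse primer's last k bases, so a perfect k-base overlap needs the forward primer's last k bases to equal them.
Comparing (forward last k vs required): k=1: C vs G ✗; k=2: TC vs GC ✗; k=3: CTC vs GCT ✗; k=4: GCTC vs GCTC ✓; k=5: GGCTC vs GCTCC ✗; k=6: CGGCTC vs GCTCCA ✗.
Only k = 4 is perfect, so the longest perfect 3' overlap is 4.

Longest perfect overlap: 4 complementary base pairs; significant dimer risk (threshold 4).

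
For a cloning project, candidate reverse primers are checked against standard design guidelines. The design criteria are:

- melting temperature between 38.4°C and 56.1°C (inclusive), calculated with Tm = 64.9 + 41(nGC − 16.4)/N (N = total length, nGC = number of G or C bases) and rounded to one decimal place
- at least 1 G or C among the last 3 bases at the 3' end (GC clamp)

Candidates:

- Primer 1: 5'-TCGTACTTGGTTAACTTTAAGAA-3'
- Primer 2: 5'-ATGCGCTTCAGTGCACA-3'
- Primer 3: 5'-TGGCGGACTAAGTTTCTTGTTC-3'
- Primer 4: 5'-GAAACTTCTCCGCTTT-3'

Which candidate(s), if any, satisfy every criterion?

Primer 1 (23 nt, A=7 T=9 G=4 C=3): Tm = 64.9 + 41·(7 − 16.4)/23 = 48.1°C ✓; 3' end GAA has 1 G/C ✓ — passes.
Primer 2 (17 nt, A=4 T=4 G=4 C=5): Tm = 64.9 + 41·(9 − 16.4)/17 = 47.1°C ✓; 3' end ACA has 1 G/C ✓ — passes.
Primer 3 (22 nt, A=3 T=9 G=6 C=4): Tm = 64.9 + 41·(10 − 16.4)/22 = 53.0°C ✓; 3' end TTC has 1 G/C ✓ — passes.
Primer 4 (16 nt, A=3 T=6 G=2 C=5): Tm = 64.9 + 41·(7 − 16.4)/16 = 40.8°C ✓; 3' end TTT has 0 G/C, need ≥1 ✗ — fails.

Primer 1, Primer 2 and Primer 3.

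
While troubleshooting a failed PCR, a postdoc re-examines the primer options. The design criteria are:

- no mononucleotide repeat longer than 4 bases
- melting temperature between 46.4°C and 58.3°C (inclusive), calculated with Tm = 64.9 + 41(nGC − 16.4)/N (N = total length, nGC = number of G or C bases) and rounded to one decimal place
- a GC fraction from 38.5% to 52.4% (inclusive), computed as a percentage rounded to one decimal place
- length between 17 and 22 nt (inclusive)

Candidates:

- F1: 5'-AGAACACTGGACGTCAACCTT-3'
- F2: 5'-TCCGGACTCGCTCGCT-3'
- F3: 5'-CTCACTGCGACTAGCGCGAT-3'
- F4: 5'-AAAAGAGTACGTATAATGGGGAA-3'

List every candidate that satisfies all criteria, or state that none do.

F1 (21 nt, A=7 T=4 G=4 C=6): longest run = 2 ✓; Tm = 64.9 + 41·(10 − 16.4)/21 = 52.4°C ✓; GC 10/21 = 47.6% ✓; length 21 ✓ — passes.
F2 (16 nt, A=1 T=4 G=4 C=7): longest run = 2 ✓; Tm = 64.9 + 41·(11 − 16.4)/16 = 51.1°C ✓; GC 11/16 = 68.8%, outside 38.5–52.4% ✗; length 16, outside 17–22 ✗ — fails.
F3 (20 nt, A=4 T=4 G=5 C=7): longest run = 1 ✓; Tm = 64.9 + 41·(12 − 16.4)/20 = 55.9°C ✓; GC 12/20 = 60.0%, outside 38.5–52.4% ✗; length 20 ✓ — fails.
F4 (23 nt, A=11 T=4 G=7 C=1): longest run = 4 ✓; Tm = 64.9 + 41·(8 − 16.4)/23 = 49.9°C ✓; GC 8/23 = 34.8%, outside 38.5–52.4% ✗; length 23, outside 17–22 ✗ — fails.

F1 only.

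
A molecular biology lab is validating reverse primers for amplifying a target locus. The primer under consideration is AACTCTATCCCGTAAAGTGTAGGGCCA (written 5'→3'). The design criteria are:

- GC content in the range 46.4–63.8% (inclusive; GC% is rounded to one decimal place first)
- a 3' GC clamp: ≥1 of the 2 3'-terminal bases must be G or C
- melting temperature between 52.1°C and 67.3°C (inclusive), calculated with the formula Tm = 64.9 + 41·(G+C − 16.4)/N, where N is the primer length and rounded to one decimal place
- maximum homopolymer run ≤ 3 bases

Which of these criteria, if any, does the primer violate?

Base counts: A=8, T=6, G=6, C=7 (length 27).
GC content: GC 13/27 = 48.1% ✓
GC clamp: 3' end CA has 1 G/C ✓
Tm: Tm = 64.9 + 41·(13 − 16.4)/27 = 59.7°C ✓
homopolymer run: longest run = 3 ✓

Meets all criteria.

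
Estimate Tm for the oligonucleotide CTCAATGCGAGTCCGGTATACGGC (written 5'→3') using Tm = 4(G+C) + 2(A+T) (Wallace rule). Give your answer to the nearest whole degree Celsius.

Base counts: A=5, T=5, G=7, C=7 (length 24).
Tm = 2·(5+5) + 4·(7+7) = 2·10 + 4·14 = 20 + 56 = 76°C.

76°C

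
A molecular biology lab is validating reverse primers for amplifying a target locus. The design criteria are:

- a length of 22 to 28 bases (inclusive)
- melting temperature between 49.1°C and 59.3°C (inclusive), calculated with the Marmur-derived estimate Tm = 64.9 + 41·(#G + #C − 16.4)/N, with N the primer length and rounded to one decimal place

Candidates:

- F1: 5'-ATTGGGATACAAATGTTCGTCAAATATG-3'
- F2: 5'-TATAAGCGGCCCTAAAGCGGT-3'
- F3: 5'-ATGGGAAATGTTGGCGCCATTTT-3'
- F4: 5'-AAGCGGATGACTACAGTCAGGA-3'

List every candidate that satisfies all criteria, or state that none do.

F1, F3 and F4.

F1 (28 nt, A=10 T=9 G=6 C=3): length 28 ✓; Tm = 64.9 + 41·(9 − 16.4)/28 = 54.1°C ✓ — passes.
F2 (21 nt, A=6 T=4 G=6 C=5): length 21, outside 22–28 ✗; Tm = 64.9 + 41·(11 − 16.4)/21 = 54.4°C ✓ — fails.
F3 (23 nt, A=5 T=8 G=7 C=3): length 23 ✓; Tm = 64.9 + 41·(10 − 16.4)/23 = 53.5°C ✓ — passes.
F4 (22 nt, A=8 T=3 G=7 C=4): length 22 ✓; Tm = 64.9 + 41·(11 − 16.4)/22 = 54.8°C ✓ — passes.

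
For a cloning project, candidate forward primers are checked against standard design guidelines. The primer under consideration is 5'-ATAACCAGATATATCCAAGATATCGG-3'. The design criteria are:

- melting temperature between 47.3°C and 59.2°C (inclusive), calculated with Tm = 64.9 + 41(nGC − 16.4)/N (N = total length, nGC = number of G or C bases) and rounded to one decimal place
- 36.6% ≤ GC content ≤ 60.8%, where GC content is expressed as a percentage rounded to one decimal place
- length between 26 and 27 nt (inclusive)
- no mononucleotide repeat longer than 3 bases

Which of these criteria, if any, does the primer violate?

Base counts: A=11, T=6, G=4, C=5 (length 26).
Tm: Tm = 64.9 + 41·(9 − 16.4)/26 = 53.2°C ✓
GC content: GC 9/26 = 34.6%, outside 36.6–60.8% ✗
length: length 26 ✓
homopolymer run: longest run = 2 ✓

Fails: GC content.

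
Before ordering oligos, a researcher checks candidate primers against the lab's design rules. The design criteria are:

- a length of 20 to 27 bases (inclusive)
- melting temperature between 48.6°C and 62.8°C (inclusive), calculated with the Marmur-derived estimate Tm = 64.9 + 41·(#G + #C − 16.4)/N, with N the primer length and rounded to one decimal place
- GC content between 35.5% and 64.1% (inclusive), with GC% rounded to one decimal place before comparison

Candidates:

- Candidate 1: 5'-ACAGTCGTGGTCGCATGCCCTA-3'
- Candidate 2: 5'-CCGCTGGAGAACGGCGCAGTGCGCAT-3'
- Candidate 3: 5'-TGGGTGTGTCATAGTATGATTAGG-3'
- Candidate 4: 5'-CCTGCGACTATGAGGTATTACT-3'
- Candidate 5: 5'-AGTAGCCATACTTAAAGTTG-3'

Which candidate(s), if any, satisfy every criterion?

Candidate 1 (22 nt, A=4 T=5 G=6 C=7): length 22 ✓; Tm = 64.9 + 41·(13 − 16.4)/22 = 58.6°C ✓; GC 13/22 = 59.1% ✓ — passes.
Candidate 2 (26 nt, A=5 T=3 G=10 C=8): length 26 ✓; Tm = 64.9 + 41·(18 − 16.4)/26 = 67.4°C, outside 48.6–62.8°C ✗; GC 18/26 = 69.2%, outside 35.5–64.1% ✗ — fails.
Candidate 3 (24 nt, A=5 T=9 G=9 C=1): length 24 ✓; Tm = 64.9 + 41·(10 − 16.4)/24 = 54.0°C ✓; GC 10/24 = 41.7% ✓ — passes.
Candidate 4 (22 nt, A=5 T=7 G=5 C=5): length 22 ✓; Tm = 64.9 + 41·(10 − 16.4)/22 = 53.0°C ✓; GC 10/22 = 45.5% ✓ — passes.
Candidate 5 (20 nt, A=7 T=6 G=4 C=3): length 20 ✓; Tm = 64.9 + 41·(7 − 16.4)/20 = 45.6°C, outside 48.6–62.8°C ✗; GC 7/20 = 35.0%, outside 35.5–64.1% ✗ — fails.

Candidate 1, Candidate 3 and Candidate 4.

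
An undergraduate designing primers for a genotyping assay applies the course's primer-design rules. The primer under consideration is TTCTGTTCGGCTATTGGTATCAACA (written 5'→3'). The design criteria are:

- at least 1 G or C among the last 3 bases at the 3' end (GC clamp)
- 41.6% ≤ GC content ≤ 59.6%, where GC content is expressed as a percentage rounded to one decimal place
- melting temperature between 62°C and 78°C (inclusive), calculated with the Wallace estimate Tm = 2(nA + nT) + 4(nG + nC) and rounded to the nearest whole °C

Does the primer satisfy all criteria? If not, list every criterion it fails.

Base counts: A=5, T=10, G=5, C=5 (length 25).
GC clamp: 3' end ACA has 1 G/C ✓
GC content: GC 10/25 = 40.0%, outside 41.6–59.6% ✗
Tm: Tm = 2·15 + 4·10 = 70°C ✓

Fails: GC content.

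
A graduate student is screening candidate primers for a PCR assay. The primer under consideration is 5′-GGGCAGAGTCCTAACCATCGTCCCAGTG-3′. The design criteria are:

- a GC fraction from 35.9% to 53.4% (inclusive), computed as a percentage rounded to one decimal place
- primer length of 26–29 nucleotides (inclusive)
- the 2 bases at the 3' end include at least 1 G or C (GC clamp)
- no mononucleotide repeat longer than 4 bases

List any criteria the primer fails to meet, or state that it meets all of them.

Base counts: A=6, T=5, G=8, C=9 (length 28).
GC content: GC 17/28 = 60.7%, outside 35.9–53.4% ✗
length: length 28 ✓
GC clamp: 3' end TG has 1 G/C ✓
homopolymer run: longest run = 3 ✓

Fails: GC content.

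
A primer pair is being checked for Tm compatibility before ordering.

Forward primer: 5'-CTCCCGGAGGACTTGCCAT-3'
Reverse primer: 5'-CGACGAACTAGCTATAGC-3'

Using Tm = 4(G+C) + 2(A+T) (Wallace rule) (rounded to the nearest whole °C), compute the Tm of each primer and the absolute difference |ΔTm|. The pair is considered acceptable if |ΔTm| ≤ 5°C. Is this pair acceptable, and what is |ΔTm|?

Forward: A=3 T=4 G=5 C=7 → Tm = 2·7 + 4·12 = 62°C.
Reverse: A=6 T=3 G=4 C=5 → Tm = 2·9 + 4·9 = 54°C.
|ΔTm| = |62 − 54| = 8°C, > 5°C.

|ΔTm| = 8°C; the pair is not acceptable.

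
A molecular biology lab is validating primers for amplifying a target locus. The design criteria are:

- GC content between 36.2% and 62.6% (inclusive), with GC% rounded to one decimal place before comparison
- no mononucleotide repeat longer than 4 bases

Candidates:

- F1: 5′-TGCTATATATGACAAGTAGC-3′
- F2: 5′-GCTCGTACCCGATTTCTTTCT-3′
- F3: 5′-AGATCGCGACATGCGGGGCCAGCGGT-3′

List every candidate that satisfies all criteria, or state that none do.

F2 only.

F1 (20 nt, A=7 T=6 G=4 C=3): GC 7/20 = 35.0%, outside 36.2–62.6% ✗; longest run = 2 ✓ — fails.
F2 (21 nt, A=2 T=9 G=3 C=7): GC 10/21 = 47.6% ✓; longest run = 3 ✓ — passes.
F3 (26 nt, A=5 T=3 G=11 C=7): GC 18/26 = 69.2%, outside 36.2–62.6% ✗; longest run = 4 ✓ — fails.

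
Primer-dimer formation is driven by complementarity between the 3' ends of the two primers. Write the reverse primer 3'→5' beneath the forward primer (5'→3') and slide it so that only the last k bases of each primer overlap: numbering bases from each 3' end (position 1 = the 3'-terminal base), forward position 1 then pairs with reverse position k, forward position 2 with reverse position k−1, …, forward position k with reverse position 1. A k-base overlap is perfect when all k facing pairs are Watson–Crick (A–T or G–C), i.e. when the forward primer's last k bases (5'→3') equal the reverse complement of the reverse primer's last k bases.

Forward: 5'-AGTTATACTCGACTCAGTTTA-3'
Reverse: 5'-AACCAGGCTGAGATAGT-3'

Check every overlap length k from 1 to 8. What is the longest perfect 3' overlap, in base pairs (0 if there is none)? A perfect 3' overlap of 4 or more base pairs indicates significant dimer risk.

Longest perfect overlap: 1 complementary base pair; below the dimer-risk threshold (threshold 4).

Last 8 bases (5'→3') — forward …TCAGTTTA, reverse …GAGATAGT.
Reverse complement of the reverse primer's last 8 bases: ACTATCTC; its first k bases are the reverse complement of the reverse primer's last k bases, so a perfect k-base overlap needs the forward primer's last k bases to equal them.
Comparing (forward last k vs required): k=1: A vs A ✓; k=2: TA vs AC ✗; k=3: TTA vs ACT ✗; k=4: TTTA vs ACTA ✗; k=5: GTTTA vs ACTAT ✗; k=6: AGTTTA vs ACTATC ✗; k=7: CAGTTTA vs ACTATCT ✗; k=8: TCAGTTTA vs ACTATCTC ✗.
Only k = 1 is perfect, so the longest perfect 3' overlap is 1.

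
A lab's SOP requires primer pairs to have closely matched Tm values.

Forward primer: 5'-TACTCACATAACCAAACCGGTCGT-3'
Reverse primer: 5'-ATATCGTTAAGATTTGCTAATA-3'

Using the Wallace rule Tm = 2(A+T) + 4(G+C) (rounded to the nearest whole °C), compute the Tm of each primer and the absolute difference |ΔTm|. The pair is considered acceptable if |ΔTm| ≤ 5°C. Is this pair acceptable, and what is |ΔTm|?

|ΔTm| = 16°C; the pair is not acceptable.

Forward: A=8 T=5 G=3 C=8 → Tm = 2·13 + 4·11 = 70°C.
Reverse: A=8 T=9 G=3 C=2 → Tm = 2·17 + 4·5 = 54°C.
|ΔTm| = |70 − 54| = 16°C, > 5°C.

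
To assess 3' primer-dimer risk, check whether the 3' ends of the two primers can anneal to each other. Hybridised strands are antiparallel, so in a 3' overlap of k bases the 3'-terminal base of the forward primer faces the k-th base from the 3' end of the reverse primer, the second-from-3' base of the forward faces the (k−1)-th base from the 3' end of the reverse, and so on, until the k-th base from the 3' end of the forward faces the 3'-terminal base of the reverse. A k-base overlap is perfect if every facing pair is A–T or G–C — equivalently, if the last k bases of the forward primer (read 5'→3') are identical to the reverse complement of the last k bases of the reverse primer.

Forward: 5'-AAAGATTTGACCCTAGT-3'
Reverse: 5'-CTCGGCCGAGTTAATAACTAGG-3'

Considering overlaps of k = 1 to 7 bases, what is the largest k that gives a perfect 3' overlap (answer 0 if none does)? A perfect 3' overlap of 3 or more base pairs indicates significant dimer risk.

Longest perfect overlap: 6 complementary base pairs; significant dimer risk (threshold 3).

Last 7 bases (5'→3') — forward …CCCTAGT, reverse …AACTAGG.
Reverse complement of the reverse primer's last 7 bases: CCTAGTT; its first k bases are the reverse complement of the reverse primer's last k bases, so a perfect k-base overlap needs the forward primer's last k bases to equal them.
Comparing (forward last k vs required): k=1: T vs C ✗; k=2: GT vs CC ✗; k=3: AGT vs CCT ✗; k=4: TAGT vs CCTA ✗; k=5: CTAGT vs CCTAG ✗; k=6: CCTAGT vs CCTAGT ✓; k=7: CCCTAGT vs CCTAGTT ✗.
Only k = 6 is perfect, so the longest perfect 3' overlap is 6.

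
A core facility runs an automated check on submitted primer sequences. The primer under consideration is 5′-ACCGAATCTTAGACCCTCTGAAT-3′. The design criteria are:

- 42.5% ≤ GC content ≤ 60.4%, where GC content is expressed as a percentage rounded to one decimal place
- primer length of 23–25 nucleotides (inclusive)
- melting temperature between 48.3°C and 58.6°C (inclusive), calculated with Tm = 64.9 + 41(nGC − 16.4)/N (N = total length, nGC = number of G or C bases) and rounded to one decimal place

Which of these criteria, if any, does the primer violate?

Meets all criteria.

Base counts: A=7, T=6, G=3, C=7 (length 23).
GC content: GC 10/23 = 43.5% ✓
length: length 23 ✓
Tm: Tm = 64.9 + 41·(10 − 16.4)/23 = 53.5°C ✓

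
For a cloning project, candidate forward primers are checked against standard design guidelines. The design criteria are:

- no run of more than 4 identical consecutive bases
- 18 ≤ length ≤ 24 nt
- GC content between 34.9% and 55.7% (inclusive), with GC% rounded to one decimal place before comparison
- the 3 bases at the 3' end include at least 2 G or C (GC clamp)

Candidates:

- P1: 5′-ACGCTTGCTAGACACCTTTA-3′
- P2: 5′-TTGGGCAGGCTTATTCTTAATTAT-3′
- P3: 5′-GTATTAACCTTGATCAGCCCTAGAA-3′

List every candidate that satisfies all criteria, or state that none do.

P1 (20 nt, A=5 T=6 G=3 C=6): longest run = 3 ✓; length 20 ✓; GC 9/20 = 45.0% ✓; 3' end TTA has 0 G/C, need ≥2 ✗ — fails.
P2 (24 nt, A=5 T=11 G=5 C=3): longest run = 3 ✓; length 24 ✓; GC 8/24 = 33.3%, outside 34.9–55.7% ✗; 3' end TAT has 0 G/C, need ≥2 ✗ — fails.
P3 (25 nt, A=8 T=7 G=4 C=6): longest run = 3 ✓; length 25, outside 18–24 ✗; GC 10/25 = 40.0% ✓; 3' end GAA has 1 G/C, need ≥2 ✗ — fails.

None of the candidates satisfy all criteria.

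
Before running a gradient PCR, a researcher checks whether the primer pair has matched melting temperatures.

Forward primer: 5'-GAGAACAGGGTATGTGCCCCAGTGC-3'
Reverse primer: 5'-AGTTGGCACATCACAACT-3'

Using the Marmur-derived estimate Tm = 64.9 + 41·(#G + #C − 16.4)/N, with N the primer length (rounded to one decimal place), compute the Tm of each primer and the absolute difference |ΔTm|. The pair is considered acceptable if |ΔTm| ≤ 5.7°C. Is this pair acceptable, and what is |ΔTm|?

Forward: G+C = 15, N = 25 → Tm = 64.9 + 41·(15 − 16.4)/25 = 62.6°C.
Reverse: G+C = 8, N = 18 → Tm = 64.9 + 41·(8 − 16.4)/18 = 45.8°C.
|ΔTm| = |62.6 − 45.8| = 16.8°C, > 5.7°C.

|ΔTm| = 16.8°C; the pair is not acceptable.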